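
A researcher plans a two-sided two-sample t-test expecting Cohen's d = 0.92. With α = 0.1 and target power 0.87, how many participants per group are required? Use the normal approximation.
n = 19 per group

Sample size formula (two-sample t-test, normal approximation):
n = 2 · ((z_{α/2} + z_β) / d)²

z_{α/2} = 1.645 (for α = 0.1, two-sided)
z_β = 1.126 (for power = 0.87)
d = 0.92

n = 2 · ((1.645 + 1.126) / 0.92)²
n = 2 · (3.012)²
n ≈ 18.14
Round up to the next whole number: n = 19 per group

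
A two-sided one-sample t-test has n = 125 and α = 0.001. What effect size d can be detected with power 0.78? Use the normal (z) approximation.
d ≈ 0.36

Minimum detectable effect (one-sample t-test, normal approximation):
d = (z_{α/2} + z_β) / √n
d = (3.291 + 0.772) / √125
d = 4.063 / 11.180
d ≈ 0.36

By Cohen's convention (0.2 small / 0.5 medium / 0.8 large): small effect.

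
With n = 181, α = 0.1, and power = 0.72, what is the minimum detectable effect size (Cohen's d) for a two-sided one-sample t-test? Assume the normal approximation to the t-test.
d ≈ 0.17

Minimum detectable effect (one-sample t-test, normal approximation):
d = (z_{α/2} + z_β) / √n
d = (1.645 + 0.583) / √181
d = 2.228 / 13.454
d ≈ 0.17

By Cohen's convention (0.2 small / 0.5 medium / 0.8 large): very small effect.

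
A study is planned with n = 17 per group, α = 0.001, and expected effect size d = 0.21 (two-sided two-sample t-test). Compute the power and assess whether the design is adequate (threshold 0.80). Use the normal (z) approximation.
Power ≈ 0.00; the study is underpowered (power < 0.80)

Power calculation (two-sample t-test, normal approximation):
z_β = d · √(n/2) - z_{α/2}
z_β = 0.21 · √(17/2) - 3.291
z_β = 0.21 · 2.915 - 3.291
z_β = -2.678

Power = Φ(z_β) = Φ(-2.678) ≈ 0.004

Effect size d = 0.21 is small by Cohen's convention (0.2/0.5/0.8).

Threshold: power ≥ 0.80 is conventionally adequate.
Power ≈ 0.00 → the study is underpowered (power < 0.80).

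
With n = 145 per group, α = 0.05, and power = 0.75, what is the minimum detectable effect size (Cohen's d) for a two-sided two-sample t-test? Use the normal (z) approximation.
d ≈ 0.31

Minimum detectable effect (two-sample t-test, normal approximation):
d = (z_{α/2} + z_β) / √(n/2)
d = (1.960 + 0.674) / √(145/2)
d = 2.634 / 8.515
d ≈ 0.31

By Cohen's convention (0.2 small / 0.5 medium / 0.8 large): small effect.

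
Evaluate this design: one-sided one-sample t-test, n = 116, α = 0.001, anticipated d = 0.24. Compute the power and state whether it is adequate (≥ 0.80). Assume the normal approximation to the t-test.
Power ≈ 0.31; the study is underpowered (power < 0.80)

Power calculation (one-sample t-test, normal approximation):
z_β = d · √n - z_α
z_β = 0.24 · √116 - 3.090
z_β = 0.24 · 10.770 - 3.090
z_β = -0.505

Power = Φ(z_β) = Φ(-0.505) ≈ 0.307

Effect size d = 0.24 is small by Cohen's convention (0.2/0.5/0.8).

Threshold: power ≥ 0.80 is conventionally adequate.
Power ≈ 0.31 → the study is underpowered (power < 0.80).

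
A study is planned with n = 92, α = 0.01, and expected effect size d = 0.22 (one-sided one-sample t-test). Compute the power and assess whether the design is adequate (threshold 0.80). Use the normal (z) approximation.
Power ≈ 0.41; the study is underpowered (power < 0.80)

Power calculation (one-sample t-test, normal approximation):
z_β = d · √n - z_α
z_β = 0.22 · √92 - 2.326
z_β = 0.22 · 9.592 - 2.326
z_β = -0.216

Power = Φ(z_β) = Φ(-0.216) ≈ 0.414

Effect size d = 0.22 is small by Cohen's convention (0.2/0.5/0.8).

Threshold: power ≥ 0.80 is conventionally adequate.
Power ≈ 0.41 → the study is underpowered (power < 0.80).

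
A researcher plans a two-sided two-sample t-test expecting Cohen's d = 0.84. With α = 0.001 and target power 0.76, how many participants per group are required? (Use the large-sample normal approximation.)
n = 46 per group

Sample size formula (two-sample t-test, normal approximation):
n = 2 · ((z_{α/2} + z_β) / d)²

z_{α/2} = 3.291 (for α = 0.001, two-sided)
z_β = 0.706 (for power = 0.76)
d = 0.84

n = 2 · ((3.291 + 0.706) / 0.84)²
n = 2 · (4.758)²
n ≈ 45.28
Round up to the next whole number: n = 46 per group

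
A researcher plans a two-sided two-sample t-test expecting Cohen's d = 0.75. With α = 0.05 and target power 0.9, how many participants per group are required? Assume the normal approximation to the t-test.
n = 38 per group

Sample size formula (two-sample t-test, normal approximation):
n = 2 · ((z_{α/2} + z_β) / d)²

z_{α/2} = 1.960 (for α = 0.05, two-sided)
z_β = 1.282 (for power = 0.9)
d = 0.75

n = 2 · ((1.960 + 1.282) / 0.75)²
n = 2 · (4.323)²
n ≈ 37.38
Round up to the next whole number: n = 38 per group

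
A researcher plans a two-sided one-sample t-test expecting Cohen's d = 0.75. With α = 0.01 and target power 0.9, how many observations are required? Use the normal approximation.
n = 27

Sample size formula (one-sample t-test, normal approximation):
n = ((z_{α/2} + z_β) / d)²

z_{α/2} = 2.576 (for α = 0.01, two-sided)
z_β = 1.282 (for power = 0.9)
d = 0.75

n = ((2.576 + 1.282) / 0.75)²
n = (5.144)²
n ≈ 26.46
Round up to the next whole number: n = 27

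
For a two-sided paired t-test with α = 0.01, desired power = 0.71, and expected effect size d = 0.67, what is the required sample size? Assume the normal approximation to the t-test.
n = 22 pairs

Sample size formula (paired t-test, normal approximation):
n = ((z_{α/2} + z_β) / d)²

z_{α/2} = 2.576 (for α = 0.01, two-sided)
z_β = 0.553 (for power = 0.71)
d = 0.67

n = ((2.576 + 0.553) / 0.67)²
n = (4.670)²
n ≈ 21.81
Round up to the next whole number: n = 22 pairs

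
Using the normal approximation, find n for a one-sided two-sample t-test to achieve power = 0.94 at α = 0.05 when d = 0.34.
n = 178 per group

Sample size formula (two-sample t-test, normal approximation):
n = 2 · ((z_α + z_β) / d)²

z_α = 1.645 (for α = 0.05, one-sided)
z_β = 1.555 (for power = 0.94)
d = 0.34

n = 2 · ((1.645 + 1.555) / 0.34)²
n = 2 · (9.412)²
n ≈ 177.17
Round up to the next whole number: n = 178 per group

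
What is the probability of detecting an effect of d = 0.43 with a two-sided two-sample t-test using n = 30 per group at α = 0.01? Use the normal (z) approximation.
Power ≈ 0.18

Power calculation (two-sample t-test, normal approximation):
z_β = d · √(n/2) - z_{α/2}
z_β = 0.43 · √(30/2) - 2.576
z_β = 0.43 · 3.873 - 2.576
z_β = -0.910

Power = Φ(z_β) = Φ(-0.910) ≈ 0.181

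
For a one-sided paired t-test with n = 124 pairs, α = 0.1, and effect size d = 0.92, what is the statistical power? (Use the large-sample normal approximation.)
Power ≈ 1.00

Power calculation (paired t-test, normal approximation):
z_β = d · √n - z_α
z_β = 0.92 · √124 - 1.282
z_β = 0.92 · 11.136 - 1.282
z_β = 8.963

Power = Φ(z_β) = Φ(8.963) ≈ 1.000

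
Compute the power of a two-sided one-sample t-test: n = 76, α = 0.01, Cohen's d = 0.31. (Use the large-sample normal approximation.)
Power ≈ 0.55

Power calculation (one-sample t-test, normal approximation):
z_β = d · √n - z_{α/2}
z_β = 0.31 · √76 - 2.576
z_β = 0.31 · 8.718 - 2.576
z_β = 0.127

Power = Φ(z_β) = Φ(0.127) ≈ 0.550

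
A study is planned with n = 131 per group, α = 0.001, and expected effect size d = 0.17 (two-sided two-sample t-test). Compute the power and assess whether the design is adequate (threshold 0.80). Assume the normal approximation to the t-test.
Power ≈ 0.03; the study is underpowered (power < 0.80)

Power calculation (two-sample t-test, normal approximation):
z_β = d · √(n/2) - z_{α/2}
z_β = 0.17 · √(131/2) - 3.291
z_β = 0.17 · 8.093 - 3.291
z_β = -1.915

Power = Φ(z_β) = Φ(-1.915) ≈ 0.028

Effect size d = 0.17 is very small by Cohen's convention (0.2/0.5/0.8).

Threshold: power ≥ 0.80 is conventionally adequate.
Power ≈ 0.03 → the study is underpowered (power < 0.80).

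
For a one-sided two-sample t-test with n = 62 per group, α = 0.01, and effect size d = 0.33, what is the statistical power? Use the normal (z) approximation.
Power ≈ 0.31

Power calculation (two-sample t-test, normal approximation):
z_β = d · √(n/2) - z_α
z_β = 0.33 · √(62/2) - 2.326
z_β = 0.33 · 5.568 - 2.326
z_β = -0.489

Power = Φ(z_β) = Φ(-0.489) ≈ 0.312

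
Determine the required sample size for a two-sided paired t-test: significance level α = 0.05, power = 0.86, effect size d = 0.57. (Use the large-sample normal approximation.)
n = 29 pairs

Sample size formula (paired t-test, normal approximation):
n = ((z_{α/2} + z_β) / d)²

z_{α/2} = 1.960 (for α = 0.05, two-sided)
z_β = 1.080 (for power = 0.86)
d = 0.57

n = ((1.960 + 1.080) / 0.57)²
n = (5.333)²
n ≈ 28.44
Round up to the next whole number: n = 29 pairs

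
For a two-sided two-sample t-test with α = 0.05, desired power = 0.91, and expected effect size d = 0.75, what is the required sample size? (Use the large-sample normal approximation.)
n = 39 per group

Sample size formula (two-sample t-test, normal approximation):
n = 2 · ((z_{α/2} + z_β) / d)²

z_{α/2} = 1.960 (for α = 0.05, two-sided)
z_β = 1.341 (for power = 0.91)
d = 0.75

n = 2 · ((1.960 + 1.341) / 0.75)²
n = 2 · (4.401)²
n ≈ 38.74
Round up to the next whole number: n = 39 per group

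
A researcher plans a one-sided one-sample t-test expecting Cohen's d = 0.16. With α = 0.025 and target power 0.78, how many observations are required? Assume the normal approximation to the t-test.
n = 292

Sample size formula (one-sample t-test, normal approximation):
n = ((z_α + z_β) / d)²

z_α = 1.960 (for α = 0.025, one-sided)
z_β = 0.772 (for power = 0.78)
d = 0.16

n = ((1.960 + 0.772) / 0.16)²
n = (17.075)²
n ≈ 291.56
Round up to the next whole number: n = 292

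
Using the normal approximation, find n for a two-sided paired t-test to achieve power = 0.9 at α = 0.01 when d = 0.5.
n = 60 pairs

Sample size formula (paired t-test, normal approximation):
n = ((z_{α/2} + z_β) / d)²

z_{α/2} = 2.576 (for α = 0.01, two-sided)
z_β = 1.282 (for power = 0.9)
d = 0.5

n = ((2.576 + 1.282) / 0.5)²
n = (7.716)²
n ≈ 59.54
Round up to the next whole number: n = 60 pairs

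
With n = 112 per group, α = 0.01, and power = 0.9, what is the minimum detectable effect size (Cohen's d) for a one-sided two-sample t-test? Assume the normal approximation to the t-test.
d ≈ 0.48

Minimum detectable effect (two-sample t-test, normal approximation):
d = (z_α + z_β) / √(n/2)
d = (2.326 + 1.282) / √(112/2)
d = 3.608 / 7.483
d ≈ 0.48

By Cohen's convention (0.2 small / 0.5 medium / 0.8 large): small effect.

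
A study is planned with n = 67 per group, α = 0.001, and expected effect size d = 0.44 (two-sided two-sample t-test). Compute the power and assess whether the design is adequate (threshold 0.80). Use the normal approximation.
Power ≈ 0.23; the study is underpowered (power < 0.80)

Power calculation (two-sample t-test, normal approximation):
z_β = d · √(n/2) - z_{α/2}
z_β = 0.44 · √(67/2) - 3.291
z_β = 0.44 · 5.788 - 3.291
z_β = -0.744

Power = Φ(z_β) = Φ(-0.744) ≈ 0.228

Effect size d = 0.44 is small by Cohen's convention (0.2/0.5/0.8).

Threshold: power ≥ 0.80 is conventionally adequate.
Power ≈ 0.23 → the study is underpowered (power < 0.80).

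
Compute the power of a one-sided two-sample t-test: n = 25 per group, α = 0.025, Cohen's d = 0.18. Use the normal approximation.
Power ≈ 0.09

Power calculation (two-sample t-test, normal approximation):
z_β = d · √(n/2) - z_α
z_β = 0.18 · √(25/2) - 1.960
z_β = 0.18 · 3.536 - 1.960
z_β = -1.324

Power = Φ(z_β) = Φ(-1.324) ≈ 0.093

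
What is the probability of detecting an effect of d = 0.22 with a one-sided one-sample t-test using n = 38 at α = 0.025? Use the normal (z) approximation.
Power ≈ 0.27

Power calculation (one-sample t-test, normal approximation):
z_β = d · √n - z_α
z_β = 0.22 · √38 - 1.960
z_β = 0.22 · 6.164 - 1.960
z_β = -0.604

Power = Φ(z_β) = Φ(-0.604) ≈ 0.273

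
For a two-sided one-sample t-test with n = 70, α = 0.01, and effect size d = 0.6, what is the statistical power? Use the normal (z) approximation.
Power ≈ 0.99

Power calculation (one-sample t-test, normal approximation):
z_β = d · √n - z_{α/2}
z_β = 0.6 · √70 - 2.576
z_β = 0.6 · 8.367 - 2.576
z_β = 2.444

Power = Φ(z_β) = Φ(2.444) ≈ 0.993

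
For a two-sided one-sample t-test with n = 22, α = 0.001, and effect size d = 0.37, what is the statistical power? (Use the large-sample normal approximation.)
Power ≈ 0.06

Power calculation (one-sample t-test, normal approximation):
z_β = d · √n - z_{α/2}
z_β = 0.37 · √22 - 3.291
z_β = 0.37 · 4.690 - 3.291
z_β = -1.555

Power = Φ(z_β) = Φ(-1.555) ≈ 0.060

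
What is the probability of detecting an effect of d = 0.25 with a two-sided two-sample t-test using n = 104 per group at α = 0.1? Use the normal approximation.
Power ≈ 0.56

Power calculation (two-sample t-test, normal approximation):
z_β = d · √(n/2) - z_{α/2}
z_β = 0.25 · √(104/2) - 1.645
z_β = 0.25 · 7.211 - 1.645
z_β = 0.158

Power = Φ(z_β) = Φ(0.158) ≈ 0.563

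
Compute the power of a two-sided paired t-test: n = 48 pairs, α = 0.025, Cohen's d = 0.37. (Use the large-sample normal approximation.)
Power ≈ 0.63

Power calculation (paired t-test, normal approximation):
z_β = d · √n - z_{α/2}
z_β = 0.37 · √48 - 2.241
z_β = 0.37 · 6.928 - 2.241
z_β = 0.322

Power = Φ(z_β) = Φ(0.322) ≈ 0.626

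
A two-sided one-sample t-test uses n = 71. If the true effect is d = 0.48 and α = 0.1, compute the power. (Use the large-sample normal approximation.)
Power ≈ 0.99

Power calculation (one-sample t-test, normal approximation):
z_β = d · √n - z_{α/2}
z_β = 0.48 · √71 - 1.645
z_β = 0.48 · 8.426 - 1.645
z_β = 2.400

Power = Φ(z_β) = Φ(2.400) ≈ 0.992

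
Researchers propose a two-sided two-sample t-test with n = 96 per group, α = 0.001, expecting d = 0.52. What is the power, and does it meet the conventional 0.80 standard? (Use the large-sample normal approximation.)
Power ≈ 0.62; the study is underpowered (power < 0.80)

Power calculation (two-sample t-test, normal approximation):
z_β = d · √(n/2) - z_{α/2}
z_β = 0.52 · √(96/2) - 3.291
z_β = 0.52 · 6.928 - 3.291
z_β = 0.312

Power = Φ(z_β) = Φ(0.312) ≈ 0.623

Effect size d = 0.52 is medium by Cohen's convention (0.2/0.5/0.8).

Threshold: power ≥ 0.80 is conventionally adequate.
Power ≈ 0.62 → the study is underpowered (power < 0.80).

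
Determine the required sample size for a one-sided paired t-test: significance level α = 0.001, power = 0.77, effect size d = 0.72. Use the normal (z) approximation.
n = 29 pairs

Sample size formula (paired t-test, normal approximation):
n = ((z_α + z_β) / d)²

z_α = 3.090 (for α = 0.001, one-sided)
z_β = 0.739 (for power = 0.77)
d = 0.72

n = ((3.090 + 0.739) / 0.72)²
n = (5.318)²
n ≈ 28.28
Round up to the next whole number: n = 29 pairs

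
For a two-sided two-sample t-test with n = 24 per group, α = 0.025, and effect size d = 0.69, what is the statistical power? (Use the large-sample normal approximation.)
Power ≈ 0.56

Power calculation (two-sample t-test, normal approximation):
z_β = d · √(n/2) - z_{α/2}
z_β = 0.69 · √(24/2) - 2.241
z_β = 0.69 · 3.464 - 2.241
z_β = 0.149

Power = Φ(z_β) = Φ(0.149) ≈ 0.559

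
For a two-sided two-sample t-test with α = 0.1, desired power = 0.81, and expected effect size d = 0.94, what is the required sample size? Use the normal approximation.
n = 15 per group

Sample size formula (two-sample t-test, normal approximation):
n = 2 · ((z_{α/2} + z_β) / d)²

z_{α/2} = 1.645 (for α = 0.1, two-sided)
z_β = 0.878 (for power = 0.81)
d = 0.94

n = 2 · ((1.645 + 0.878) / 0.94)²
n = 2 · (2.684)²
n ≈ 14.41
Round up to the next whole number: n = 15 per group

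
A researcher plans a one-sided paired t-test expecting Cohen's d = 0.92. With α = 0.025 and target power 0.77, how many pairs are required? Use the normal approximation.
n = 9 pairs

Sample size formula (paired t-test, normal approximation):
n = ((z_α + z_β) / d)²

z_α = 1.960 (for α = 0.025, one-sided)
z_β = 0.739 (for power = 0.77)
d = 0.92

n = ((1.960 + 0.739) / 0.92)²
n = (2.934)²
n ≈ 8.61
Round up to the next whole number: n = 9 pairs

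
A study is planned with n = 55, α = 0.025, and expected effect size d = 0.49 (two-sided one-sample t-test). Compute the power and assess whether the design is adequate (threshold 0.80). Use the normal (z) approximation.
Power ≈ 0.92; the study is adequately powered (power ≥ 0.80)

Power calculation (one-sample t-test, normal approximation):
z_β = d · √n - z_{α/2}
z_β = 0.49 · √55 - 2.241
z_β = 0.49 · 7.416 - 2.241
z_β = 1.393

Power = Φ(z_β) = Φ(1.393) ≈ 0.918

Effect size d = 0.49 is small by Cohen's convention (0.2/0.5/0.8).

Threshold: power ≥ 0.80 is conventionally adequate.
Power ≈ 0.92 → the study is adequately powered (power ≥ 0.80).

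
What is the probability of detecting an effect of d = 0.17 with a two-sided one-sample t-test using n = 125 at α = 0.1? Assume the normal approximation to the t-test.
Power ≈ 0.60

Power calculation (one-sample t-test, normal approximation):
z_β = d · √n - z_{α/2}
z_β = 0.17 · √125 - 1.645
z_β = 0.17 · 11.180 - 1.645
z_β = 0.256

Power = Φ(z_β) = Φ(0.256) ≈ 0.601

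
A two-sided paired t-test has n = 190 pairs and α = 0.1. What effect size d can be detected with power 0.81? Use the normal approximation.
d ≈ 0.18

Minimum detectable effect (paired t-test, normal approximation):
d = (z_{α/2} + z_β) / √n
d = (1.645 + 0.878) / √190
d = 2.523 / 13.784
d ≈ 0.18

By Cohen's convention (0.2 small / 0.5 medium / 0.8 large): very small effect.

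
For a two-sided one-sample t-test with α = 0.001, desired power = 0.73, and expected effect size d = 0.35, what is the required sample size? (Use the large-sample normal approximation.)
n = 125

Sample size formula (one-sample t-test, normal approximation):
n = ((z_{α/2} + z_β) / d)²

z_{α/2} = 3.291 (for α = 0.001, two-sided)
z_β = 0.613 (for power = 0.73)
d = 0.35

n = ((3.291 + 0.613) / 0.35)²
n = (11.154)²
n ≈ 124.41
Round up to the next whole number: n = 125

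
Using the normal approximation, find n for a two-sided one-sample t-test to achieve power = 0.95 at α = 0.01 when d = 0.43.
n = 97

Sample size formula (one-sample t-test, normal approximation):
n = ((z_{α/2} + z_β) / d)²

z_{α/2} = 2.576 (for α = 0.01, two-sided)
z_β = 1.645 (for power = 0.95)
d = 0.43

n = ((2.576 + 1.645) / 0.43)²
n = (9.816)²
n ≈ 96.35
Round up to the next whole number: n = 97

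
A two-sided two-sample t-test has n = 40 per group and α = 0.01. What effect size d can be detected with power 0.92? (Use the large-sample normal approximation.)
d ≈ 0.89

Minimum detectable effect (two-sample t-test, normal approximation):
d = (z_{α/2} + z_β) / √(n/2)
d = (2.576 + 1.405) / √(40/2)
d = 3.981 / 4.472
d ≈ 0.89

By Cohen's convention (0.2 small / 0.5 medium / 0.8 large): large effect.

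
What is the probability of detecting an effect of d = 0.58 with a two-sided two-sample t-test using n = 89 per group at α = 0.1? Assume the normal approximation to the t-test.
Power ≈ 0.99

Power calculation (two-sample t-test, normal approximation):
z_β = d · √(n/2) - z_{α/2}
z_β = 0.58 · √(89/2) - 1.645
z_β = 0.58 · 6.671 - 1.645
z_β = 2.224

Power = Φ(z_β) = Φ(2.224) ≈ 0.987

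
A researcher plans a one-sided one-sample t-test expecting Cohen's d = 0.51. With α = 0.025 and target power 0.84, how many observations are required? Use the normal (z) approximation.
n = 34

Sample size formula (one-sample t-test, normal approximation):
n = ((z_α + z_β) / d)²

z_α = 1.960 (for α = 0.025, one-sided)
z_β = 0.994 (for power = 0.84)
d = 0.51

n = ((1.960 + 0.994) / 0.51)²
n = (5.792)²
n ≈ 33.55
Round up to the next whole number: n = 34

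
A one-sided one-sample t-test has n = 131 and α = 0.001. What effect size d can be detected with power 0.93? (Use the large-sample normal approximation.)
d ≈ 0.40

Minimum detectable effect (one-sample t-test, normal approximation):
d = (z_α + z_β) / √n
d = (3.090 + 1.476) / √131
d = 4.566 / 11.446
d ≈ 0.40

By Cohen's convention (0.2 small / 0.5 medium / 0.8 large): small effect.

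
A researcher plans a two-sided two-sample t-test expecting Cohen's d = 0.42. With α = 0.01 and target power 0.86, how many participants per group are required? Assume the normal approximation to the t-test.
n = 152 per group

Sample size formula (two-sample t-test, normal approximation):
n = 2 · ((z_{α/2} + z_β) / d)²

z_{α/2} = 2.576 (for α = 0.01, two-sided)
z_β = 1.080 (for power = 0.86)
d = 0.42

n = 2 · ((2.576 + 1.080) / 0.42)²
n = 2 · (8.705)²
n ≈ 151.55
Round up to the next whole number: n = 152 per group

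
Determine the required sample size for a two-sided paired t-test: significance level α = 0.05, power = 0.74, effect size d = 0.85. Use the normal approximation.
n = 10 pairs

Sample size formula (paired t-test, normal approximation):
n = ((z_{α/2} + z_β) / d)²

z_{α/2} = 1.960 (for α = 0.05, two-sided)
z_β = 0.643 (for power = 0.74)
d = 0.85

n = ((1.960 + 0.643) / 0.85)²
n = (3.062)²
n ≈ 9.38
Round up to the next whole number: n = 10 pairs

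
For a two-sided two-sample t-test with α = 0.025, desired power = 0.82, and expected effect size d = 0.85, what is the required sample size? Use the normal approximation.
n = 28 per group

Sample size formula (two-sample t-test, normal approximation):
n = 2 · ((z_{α/2} + z_β) / d)²

z_{α/2} = 2.241 (for α = 0.025, two-sided)
z_β = 0.915 (for power = 0.82)
d = 0.85

n = 2 · ((2.241 + 0.915) / 0.85)²
n = 2 · (3.713)²
n ≈ 27.57
Round up to the next whole number: n = 28 per group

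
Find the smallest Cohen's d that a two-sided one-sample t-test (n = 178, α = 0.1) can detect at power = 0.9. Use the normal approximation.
d ≈ 0.22

Minimum detectable effect (one-sample t-test, normal approximation):
d = (z_{α/2} + z_β) / √n
d = (1.645 + 1.282) / √178
d = 2.926 / 13.342
d ≈ 0.22

By Cohen's convention (0.2 small / 0.5 medium / 0.8 large): small effect.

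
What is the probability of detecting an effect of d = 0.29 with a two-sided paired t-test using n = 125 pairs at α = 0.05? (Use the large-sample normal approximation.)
Power ≈ 0.90

Power calculation (paired t-test, normal approximation):
z_β = d · √n - z_{α/2}
z_β = 0.29 · √125 - 1.960
z_β = 0.29 · 11.180 - 1.960
z_β = 1.282

Power = Φ(z_β) = Φ(1.282) ≈ 0.900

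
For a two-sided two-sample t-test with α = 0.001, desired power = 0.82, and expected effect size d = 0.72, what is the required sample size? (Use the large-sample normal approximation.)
n = 69 per group

Sample size formula (two-sample t-test, normal approximation):
n = 2 · ((z_{α/2} + z_β) / d)²

z_{α/2} = 3.291 (for α = 0.001, two-sided)
z_β = 0.915 (for power = 0.82)
d = 0.72

n = 2 · ((3.291 + 0.915) / 0.72)²
n = 2 · (5.842)²
n ≈ 68.26
Round up to the next whole number: n = 69 per group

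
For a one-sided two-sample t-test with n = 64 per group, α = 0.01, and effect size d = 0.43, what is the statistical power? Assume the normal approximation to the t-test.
Power ≈ 0.54

Power calculation (two-sample t-test, normal approximation):
z_β = d · √(n/2) - z_α
z_β = 0.43 · √(64/2) - 2.326
z_β = 0.43 · 5.657 - 2.326
z_β = 0.106

Power = Φ(z_β) = Φ(0.106) ≈ 0.542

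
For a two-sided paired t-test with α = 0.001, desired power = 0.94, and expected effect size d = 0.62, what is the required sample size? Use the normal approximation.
n = 62 pairs

Sample size formula (paired t-test, normal approximation):
n = ((z_{α/2} + z_β) / d)²

z_{α/2} = 3.291 (for α = 0.001, two-sided)
z_β = 1.555 (for power = 0.94)
d = 0.62

n = ((3.291 + 1.555) / 0.62)²
n = (7.816)²
n ≈ 61.09
Round up to the next whole number: n = 62 pairs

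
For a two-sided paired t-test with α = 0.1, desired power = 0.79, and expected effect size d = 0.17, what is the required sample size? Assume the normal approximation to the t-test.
n = 208 pairs

Sample size formula (paired t-test, normal approximation):
n = ((z_{α/2} + z_β) / d)²

z_{α/2} = 1.645 (for α = 0.1, two-sided)
z_β = 0.806 (for power = 0.79)
d = 0.17

n = ((1.645 + 0.806) / 0.17)²
n = (14.418)²
n ≈ 207.88
Round up to the next whole number: n = 208 pairs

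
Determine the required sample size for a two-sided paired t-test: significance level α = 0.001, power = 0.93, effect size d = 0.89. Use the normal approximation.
n = 29 pairs

Sample size formula (paired t-test, normal approximation):
n = ((z_{α/2} + z_β) / d)²

z_{α/2} = 3.291 (for α = 0.001, two-sided)
z_β = 1.476 (for power = 0.93)
d = 0.89

n = ((3.291 + 1.476) / 0.89)²
n = (5.356)²
n ≈ 28.69
Round up to the next whole number: n = 29 pairs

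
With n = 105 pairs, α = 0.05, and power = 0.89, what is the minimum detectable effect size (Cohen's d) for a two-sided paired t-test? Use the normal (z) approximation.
d ≈ 0.31

Minimum detectable effect (paired t-test, normal approximation):
d = (z_{α/2} + z_β) / √n
d = (1.960 + 1.227) / √105
d = 3.186 / 10.247
d ≈ 0.31

By Cohen's convention (0.2 small / 0.5 medium / 0.8 large): small effect.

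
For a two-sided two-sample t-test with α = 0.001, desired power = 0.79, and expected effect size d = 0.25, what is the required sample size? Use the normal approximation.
n = 538 per group

Sample size formula (two-sample t-test, normal approximation):
n = 2 · ((z_{α/2} + z_β) / d)²

z_{α/2} = 3.291 (for α = 0.001, two-sided)
z_β = 0.806 (for power = 0.79)
d = 0.25

n = 2 · ((3.291 + 0.806) / 0.25)²
n = 2 · (16.388)²
n ≈ 537.13
Round up to the next whole number: n = 538 per group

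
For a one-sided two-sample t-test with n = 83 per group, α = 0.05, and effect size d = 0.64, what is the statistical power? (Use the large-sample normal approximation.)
Power ≈ 0.99

Power calculation (two-sample t-test, normal approximation):
z_β = d · √(n/2) - z_α
z_β = 0.64 · √(83/2) - 1.645
z_β = 0.64 · 6.442 - 1.645
z_β = 2.478

Power = Φ(z_β) = Φ(2.478) ≈ 0.993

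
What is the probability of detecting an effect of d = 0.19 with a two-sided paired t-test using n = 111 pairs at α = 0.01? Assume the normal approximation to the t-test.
Power ≈ 0.28

Power calculation (paired t-test, normal approximation):
z_β = d · √n - z_{α/2}
z_β = 0.19 · √111 - 2.576
z_β = 0.19 · 10.536 - 2.576
z_β = -0.574

Power = Φ(z_β) = Φ(-0.574) ≈ 0.283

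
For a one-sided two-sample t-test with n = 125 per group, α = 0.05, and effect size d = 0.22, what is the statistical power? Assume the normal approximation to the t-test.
Power ≈ 0.54

Power calculation (two-sample t-test, normal approximation):
z_β = d · √(n/2) - z_α
z_β = 0.22 · √(125/2) - 1.645
z_β = 0.22 · 7.906 - 1.645
z_β = 0.094

Power = Φ(z_β) = Φ(0.094) ≈ 0.538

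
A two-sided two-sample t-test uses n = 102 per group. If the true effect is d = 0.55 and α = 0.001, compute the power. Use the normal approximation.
Power ≈ 0.74

Power calculation (two-sample t-test, normal approximation):
z_β = d · √(n/2) - z_{α/2}
z_β = 0.55 · √(102/2) - 3.291
z_β = 0.55 · 7.141 - 3.291
z_β = 0.637

Power = Φ(z_β) = Φ(0.637) ≈ 0.738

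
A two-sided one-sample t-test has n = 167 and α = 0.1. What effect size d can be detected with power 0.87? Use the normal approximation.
d ≈ 0.21

Minimum detectable effect (one-sample t-test, normal approximation):
d = (z_{α/2} + z_β) / √n
d = (1.645 + 1.126) / √167
d = 2.771 / 12.923
d ≈ 0.21

By Cohen's convention (0.2 small / 0.5 medium / 0.8 large): small effect.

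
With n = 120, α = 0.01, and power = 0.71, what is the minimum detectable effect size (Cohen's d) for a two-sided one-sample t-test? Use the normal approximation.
d ≈ 0.29

Minimum detectable effect (one-sample t-test, normal approximation):
d = (z_{α/2} + z_β) / √n
d = (2.576 + 0.553) / √120
d = 3.129 / 10.954
d ≈ 0.29

By Cohen's convention (0.2 small / 0.5 medium / 0.8 large): small effect.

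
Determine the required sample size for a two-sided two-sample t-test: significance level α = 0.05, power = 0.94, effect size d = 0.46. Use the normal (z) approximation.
n = 117 per group

Sample size formula (two-sample t-test, normal approximation):
n = 2 · ((z_{α/2} + z_β) / d)²

z_{α/2} = 1.960 (for α = 0.05, two-sided)
z_β = 1.555 (for power = 0.94)
d = 0.46

n = 2 · ((1.960 + 1.555) / 0.46)²
n = 2 · (7.641)²
n ≈ 116.77
Round up to the next whole number: n = 117 per group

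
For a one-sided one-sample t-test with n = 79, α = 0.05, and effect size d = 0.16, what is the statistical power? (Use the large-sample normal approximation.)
Power ≈ 0.41

Power calculation (one-sample t-test, normal approximation):
z_β = d · √n - z_α
z_β = 0.16 · √79 - 1.645
z_β = 0.16 · 8.888 - 1.645
z_β = -0.223

Power = Φ(z_β) = Φ(-0.223) ≈ 0.412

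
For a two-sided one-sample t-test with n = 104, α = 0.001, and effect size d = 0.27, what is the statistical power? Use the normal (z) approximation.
Power ≈ 0.30

Power calculation (one-sample t-test, normal approximation):
z_β = d · √n - z_{α/2}
z_β = 0.27 · √104 - 3.291
z_β = 0.27 · 10.198 - 3.291
z_β = -0.537

Power = Φ(z_β) = Φ(-0.537) ≈ 0.296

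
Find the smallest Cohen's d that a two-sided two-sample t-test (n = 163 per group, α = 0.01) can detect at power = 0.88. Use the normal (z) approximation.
d ≈ 0.42

Minimum detectable effect (two-sample t-test, normal approximation):
d = (z_{α/2} + z_β) / √(n/2)
d = (2.576 + 1.175) / √(163/2)
d = 3.751 / 9.028
d ≈ 0.42

By Cohen's convention (0.2 small / 0.5 medium / 0.8 large): small effect.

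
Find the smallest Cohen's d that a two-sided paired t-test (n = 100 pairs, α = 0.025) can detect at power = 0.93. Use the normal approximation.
d ≈ 0.37

Minimum detectable effect (paired t-test, normal approximation):
d = (z_{α/2} + z_β) / √n
d = (2.241 + 1.476) / √100
d = 3.717 / 10.000
d ≈ 0.37

By Cohen's convention (0.2 small / 0.5 medium / 0.8 large): small effect.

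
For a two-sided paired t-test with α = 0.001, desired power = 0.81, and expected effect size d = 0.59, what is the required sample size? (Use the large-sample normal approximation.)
n = 50 pairs

Sample size formula (paired t-test, normal approximation):
n = ((z_{α/2} + z_β) / d)²

z_{α/2} = 3.291 (for α = 0.001, two-sided)
z_β = 0.878 (for power = 0.81)
d = 0.59

n = ((3.291 + 0.878) / 0.59)²
n = (7.066)²
n ≈ 49.93
Round up to the next whole number: n = 50 pairs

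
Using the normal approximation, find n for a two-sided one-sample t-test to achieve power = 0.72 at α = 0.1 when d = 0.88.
n = 7

Sample size formula (one-sample t-test, normal approximation):
n = ((z_{α/2} + z_β) / d)²

z_{α/2} = 1.645 (for α = 0.1, two-sided)
z_β = 0.583 (for power = 0.72)
d = 0.88

n = ((1.645 + 0.583) / 0.88)²
n = (2.532)²
n ≈ 6.41
Round up to the next whole number: n = 7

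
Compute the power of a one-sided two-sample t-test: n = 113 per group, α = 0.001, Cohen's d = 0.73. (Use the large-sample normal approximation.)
Power ≈ 0.99

Power calculation (two-sample t-test, normal approximation):
z_β = d · √(n/2) - z_α
z_β = 0.73 · √(113/2) - 3.090
z_β = 0.73 · 7.517 - 3.090
z_β = 2.397

Power = Φ(z_β) = Φ(2.397) ≈ 0.992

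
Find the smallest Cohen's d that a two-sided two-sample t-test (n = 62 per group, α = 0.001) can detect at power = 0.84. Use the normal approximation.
d ≈ 0.77

Minimum detectable effect (two-sample t-test, normal approximation):
d = (z_{α/2} + z_β) / √(n/2)
d = (3.291 + 0.994) / √(62/2)
d = 4.285 / 5.568
d ≈ 0.77

By Cohen's convention (0.2 small / 0.5 medium / 0.8 large): medium effect.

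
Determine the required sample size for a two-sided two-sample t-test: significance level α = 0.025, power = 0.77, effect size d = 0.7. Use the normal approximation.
n = 37 per group

Sample size formula (two-sample t-test, normal approximation):
n = 2 · ((z_{α/2} + z_β) / d)²

z_{α/2} = 2.241 (for α = 0.025, two-sided)
z_β = 0.739 (for power = 0.77)
d = 0.7

n = 2 · ((2.241 + 0.739) / 0.7)²
n = 2 · (4.257)²
n ≈ 36.24
Round up to the next whole number: n = 37 per group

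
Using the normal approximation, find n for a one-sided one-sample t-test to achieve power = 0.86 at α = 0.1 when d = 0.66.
n = 13

Sample size formula (one-sample t-test, normal approximation):
n = ((z_α + z_β) / d)²

z_α = 1.282 (for α = 0.1, one-sided)
z_β = 1.080 (for power = 0.86)
d = 0.66

n = ((1.282 + 1.080) / 0.66)²
n = (3.579)²
n ≈ 12.81
Round up to the next whole number: n = 13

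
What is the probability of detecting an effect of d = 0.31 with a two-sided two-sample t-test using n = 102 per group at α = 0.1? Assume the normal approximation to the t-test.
Power ≈ 0.72

Power calculation (two-sample t-test, normal approximation):
z_β = d · √(n/2) - z_{α/2}
z_β = 0.31 · √(102/2) - 1.645
z_β = 0.31 · 7.141 - 1.645
z_β = 0.569

Power = Φ(z_β) = Φ(0.569) ≈ 0.715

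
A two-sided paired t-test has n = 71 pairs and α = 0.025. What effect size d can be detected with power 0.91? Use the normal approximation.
d ≈ 0.43

Minimum detectable effect (paired t-test, normal approximation):
d = (z_{α/2} + z_β) / √n
d = (2.241 + 1.341) / √71
d = 3.582 / 8.426
d ≈ 0.43

By Cohen's convention (0.2 small / 0.5 medium / 0.8 large): small effect.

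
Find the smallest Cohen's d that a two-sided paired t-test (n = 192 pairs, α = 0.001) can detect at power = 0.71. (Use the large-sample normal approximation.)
d ≈ 0.28

Minimum detectable effect (paired t-test, normal approximation):
d = (z_{α/2} + z_β) / √n
d = (3.291 + 0.553) / √192
d = 3.844 / 13.856
d ≈ 0.28

By Cohen's convention (0.2 small / 0.5 medium / 0.8 large): small effect.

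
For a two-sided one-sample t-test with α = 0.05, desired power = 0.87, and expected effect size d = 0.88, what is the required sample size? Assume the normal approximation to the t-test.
n = 13

Sample size formula (one-sample t-test, normal approximation):
n = ((z_{α/2} + z_β) / d)²

z_{α/2} = 1.960 (for α = 0.05, two-sided)
z_β = 1.126 (for power = 0.87)
d = 0.88

n = ((1.960 + 1.126) / 0.88)²
n = (3.507)²
n ≈ 12.30
Round up to the next whole number: n = 13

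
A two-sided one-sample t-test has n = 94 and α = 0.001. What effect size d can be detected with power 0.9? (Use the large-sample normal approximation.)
d ≈ 0.47

Minimum detectable effect (one-sample t-test, normal approximation):
d = (z_{α/2} + z_β) / √n
d = (3.291 + 1.282) / √94
d = 4.572 / 9.695
d ≈ 0.47

By Cohen's convention (0.2 small / 0.5 medium / 0.8 large): small effect.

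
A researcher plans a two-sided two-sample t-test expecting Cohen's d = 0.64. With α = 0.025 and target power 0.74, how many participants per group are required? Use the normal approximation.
n = 41 per group

Sample size formula (two-sample t-test, normal approximation):
n = 2 · ((z_{α/2} + z_β) / d)²

z_{α/2} = 2.241 (for α = 0.025, two-sided)
z_β = 0.643 (for power = 0.74)
d = 0.64

n = 2 · ((2.241 + 0.643) / 0.64)²
n = 2 · (4.506)²
n ≈ 40.61
Round up to the next whole number: n = 41 per group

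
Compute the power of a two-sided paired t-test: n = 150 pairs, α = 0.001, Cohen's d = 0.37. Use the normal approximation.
Power ≈ 0.89

Power calculation (paired t-test, normal approximation):
z_β = d · √n - z_{α/2}
z_β = 0.37 · √150 - 3.291
z_β = 0.37 · 12.247 - 3.291
z_β = 1.241

Power = Φ(z_β) = Φ(1.241) ≈ 0.893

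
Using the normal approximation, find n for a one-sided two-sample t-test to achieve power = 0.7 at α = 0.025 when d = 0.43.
n = 67 per group

Sample size formula (two-sample t-test, normal approximation):
n = 2 · ((z_α + z_β) / d)²

z_α = 1.960 (for α = 0.025, one-sided)
z_β = 0.524 (for power = 0.7)
d = 0.43

n = 2 · ((1.960 + 0.524) / 0.43)²
n = 2 · (5.777)²
n ≈ 66.75
Round up to the next whole number: n = 67 per group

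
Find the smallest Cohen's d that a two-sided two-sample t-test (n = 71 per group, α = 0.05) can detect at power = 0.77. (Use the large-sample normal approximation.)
d ≈ 0.45

Minimum detectable effect (two-sample t-test, normal approximation):
d = (z_{α/2} + z_β) / √(n/2)
d = (1.960 + 0.739) / √(71/2)
d = 2.699 / 5.958
d ≈ 0.45

By Cohen's convention (0.2 small / 0.5 medium / 0.8 large): small effect.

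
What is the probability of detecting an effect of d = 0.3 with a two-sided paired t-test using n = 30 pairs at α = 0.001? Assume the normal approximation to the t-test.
Power ≈ 0.05

Power calculation (paired t-test, normal approximation):
z_β = d · √n - z_{α/2}
z_β = 0.3 · √30 - 3.291
z_β = 0.3 · 5.477 - 3.291
z_β = -1.647

Power = Φ(z_β) = Φ(-1.647) ≈ 0.050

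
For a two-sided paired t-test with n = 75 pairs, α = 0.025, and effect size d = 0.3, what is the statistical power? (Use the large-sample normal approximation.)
Power ≈ 0.64

Power calculation (paired t-test, normal approximation):
z_β = d · √n - z_{α/2}
z_β = 0.3 · √75 - 2.241
z_β = 0.3 · 8.660 - 2.241
z_β = 0.357

Power = Φ(z_β) = Φ(0.357) ≈ 0.639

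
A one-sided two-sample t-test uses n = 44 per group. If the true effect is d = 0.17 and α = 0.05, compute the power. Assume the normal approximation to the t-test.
Power ≈ 0.20

Power calculation (two-sample t-test, normal approximation):
z_β = d · √(n/2) - z_α
z_β = 0.17 · √(44/2) - 1.645
z_β = 0.17 · 4.690 - 1.645
z_β = -0.847

Power = Φ(z_β) = Φ(-0.847) ≈ 0.198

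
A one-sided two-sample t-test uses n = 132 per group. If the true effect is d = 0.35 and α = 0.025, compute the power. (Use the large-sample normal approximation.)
Power ≈ 0.81

Power calculation (two-sample t-test, normal approximation):
z_β = d · √(n/2) - z_α
z_β = 0.35 · √(132/2) - 1.960
z_β = 0.35 · 8.124 - 1.960
z_β = 0.883

Power = Φ(z_β) = Φ(0.883) ≈ 0.812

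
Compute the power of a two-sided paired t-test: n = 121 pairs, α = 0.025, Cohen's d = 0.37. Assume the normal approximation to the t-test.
Power ≈ 0.97

Power calculation (paired t-test, normal approximation):
z_β = d · √n - z_{α/2}
z_β = 0.37 · √121 - 2.241
z_β = 0.37 · 11.000 - 2.241
z_β = 1.829

Power = Φ(z_β) = Φ(1.829) ≈ 0.966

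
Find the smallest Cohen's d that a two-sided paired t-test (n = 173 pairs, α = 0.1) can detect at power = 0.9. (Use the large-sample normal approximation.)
d ≈ 0.22

Minimum detectable effect (paired t-test, normal approximation):
d = (z_{α/2} + z_β) / √n
d = (1.645 + 1.282) / √173
d = 2.926 / 13.153
d ≈ 0.22

By Cohen's convention (0.2 small / 0.5 medium / 0.8 large): small effect.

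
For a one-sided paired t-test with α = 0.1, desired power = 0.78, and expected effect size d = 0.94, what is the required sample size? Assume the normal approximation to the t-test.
n = 5 pairs

Sample size formula (paired t-test, normal approximation):
n = ((z_α + z_β) / d)²

z_α = 1.282 (for α = 0.1, one-sided)
z_β = 0.772 (for power = 0.78)
d = 0.94

n = ((1.282 + 0.772) / 0.94)²
n = (2.185)²
n ≈ 4.77
Round up to the next whole number: n = 5 pairs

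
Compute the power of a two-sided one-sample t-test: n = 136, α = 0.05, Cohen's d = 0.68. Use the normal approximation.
Power ≈ 1.00

Power calculation (one-sample t-test, normal approximation):
z_β = d · √n - z_{α/2}
z_β = 0.68 · √136 - 1.960
z_β = 0.68 · 11.662 - 1.960
z_β = 5.970

Power = Φ(z_β) = Φ(5.970) ≈ 1.000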